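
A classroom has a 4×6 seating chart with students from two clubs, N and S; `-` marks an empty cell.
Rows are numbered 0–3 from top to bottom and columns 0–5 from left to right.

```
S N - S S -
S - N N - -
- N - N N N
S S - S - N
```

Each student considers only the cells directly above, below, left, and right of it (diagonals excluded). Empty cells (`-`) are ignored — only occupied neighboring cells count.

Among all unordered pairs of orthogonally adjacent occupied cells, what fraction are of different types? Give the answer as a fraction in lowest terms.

1/3

Scan each occupied cell's neighbors to the right and below so each pair is counted once.
Row 0: S(0,0)–N(0,1)≠ S(0,0)–S(1,0)= S(0,3)–S(0,4)= S(0,3)–N(1,3)≠  → 2/4 unlike.
Row 1: N(1,2)–N(1,3)= N(1,3)–N(2,3)=  → 0/2 unlike.
Row 2: N(2,1)–S(3,1)≠ N(2,3)–N(2,4)= N(2,3)–S(3,3)≠ N(2,4)–N(2,5)= N(2,5)–N(3,5)=  → 2/5 unlike.
Row 3: S(3,0)–S(3,1)=  → 0/1 unlike.
Total adjacent occupied pairs: 12; unlike-type pairs: 4.
4/12 reduces to 1/3.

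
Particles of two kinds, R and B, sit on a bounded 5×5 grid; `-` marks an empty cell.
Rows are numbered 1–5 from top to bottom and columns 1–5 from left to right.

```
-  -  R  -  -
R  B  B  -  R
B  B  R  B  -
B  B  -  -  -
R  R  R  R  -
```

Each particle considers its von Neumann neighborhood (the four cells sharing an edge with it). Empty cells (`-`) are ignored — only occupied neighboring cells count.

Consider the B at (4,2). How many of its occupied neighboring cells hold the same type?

2

Occupied neighbors of (4,2): (3,2)=B, (5,2)=R, (4,1)=B.
Same type (B): 2 of 3.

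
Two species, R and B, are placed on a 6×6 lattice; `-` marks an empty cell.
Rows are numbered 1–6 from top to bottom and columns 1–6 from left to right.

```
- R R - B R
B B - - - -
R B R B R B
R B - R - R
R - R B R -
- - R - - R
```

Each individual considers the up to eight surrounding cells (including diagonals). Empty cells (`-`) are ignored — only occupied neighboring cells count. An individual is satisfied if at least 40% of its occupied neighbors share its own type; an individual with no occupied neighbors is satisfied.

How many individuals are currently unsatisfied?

Row 1: (1,2)R 1/3 unhappy · (1,3)R 1/2 ok · (1,5)B 0/1 unhappy · (1,6)R 0/1 unhappy
Row 2: (2,1)B 2/4 ok · (2,2)B 2/6 unhappy
Row 3: (3,1)R 1/5 unhappy · (3,2)B 3/6 ok · (3,3)R 1/5 unhappy · (3,4)B 0/3 unhappy · (3,5)R 2/4 ok · (3,6)B 0/2 unhappy
Row 4: (4,1)R 2/4 ok · (4,2)B 1/6 unhappy · (4,4)R 4/6 ok · (4,6)R 2/3 ok
Row 5: (5,1)R 1/2 ok · (5,3)R 2/4 ok · (5,4)B 0/4 unhappy · (5,5)R 3/4 ok
Row 6: (6,3)R 1/2 ok · (6,6)R 1/1 ok
Unsatisfied: (1,2), (1,5), (1,6), (2,2), (3,1), (3,3), (3,4), (3,6), (4,2), (5,4) — 10 in total.

10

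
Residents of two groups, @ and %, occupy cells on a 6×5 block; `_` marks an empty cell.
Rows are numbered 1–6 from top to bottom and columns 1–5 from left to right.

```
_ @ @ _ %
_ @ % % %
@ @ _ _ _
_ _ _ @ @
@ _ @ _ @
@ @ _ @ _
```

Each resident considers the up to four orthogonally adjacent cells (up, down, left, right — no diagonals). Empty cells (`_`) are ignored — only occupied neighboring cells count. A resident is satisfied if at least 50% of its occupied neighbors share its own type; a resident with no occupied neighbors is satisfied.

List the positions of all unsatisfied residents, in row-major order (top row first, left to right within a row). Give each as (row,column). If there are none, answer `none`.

(2,3)

Row 1: (1,2)@ 2/2 ✓ · (1,3)@ 1/2 ✓ · (1,5)% 1/1 ✓
Row 2: (2,2)@ 2/3 ✓ · (2,3)% 1/3 ✗ · (2,4)% 2/2 ✓ · (2,5)% 2/2 ✓
Row 3: (3,1)@ 1/1 ✓ · (3,2)@ 2/2 ✓
Row 4: (4,4)@ 1/1 ✓ · (4,5)@ 2/2 ✓
Row 5: (5,1)@ 1/1 ✓ · (5,3)@ 0/0 ✓ · (5,5)@ 1/1 ✓
Row 6: (6,1)@ 2/2 ✓ · (6,2)@ 1/1 ✓ · (6,4)@ 0/0 ✓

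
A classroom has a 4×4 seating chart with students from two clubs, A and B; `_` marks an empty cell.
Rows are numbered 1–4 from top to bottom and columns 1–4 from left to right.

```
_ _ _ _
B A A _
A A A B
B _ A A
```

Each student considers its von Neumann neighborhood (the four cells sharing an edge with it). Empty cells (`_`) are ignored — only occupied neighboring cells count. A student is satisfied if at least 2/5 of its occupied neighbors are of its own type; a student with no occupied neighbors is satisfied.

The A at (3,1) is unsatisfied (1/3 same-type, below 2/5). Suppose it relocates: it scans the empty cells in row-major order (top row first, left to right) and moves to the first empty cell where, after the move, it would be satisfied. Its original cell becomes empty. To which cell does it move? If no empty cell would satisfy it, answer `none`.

Vacating (3,1). Empty cells in order:
  (1,1): 0/1 same-type → still unsatisfied.
  (1,2): 1/1 same-type → satisfied — stop here.

(1,2)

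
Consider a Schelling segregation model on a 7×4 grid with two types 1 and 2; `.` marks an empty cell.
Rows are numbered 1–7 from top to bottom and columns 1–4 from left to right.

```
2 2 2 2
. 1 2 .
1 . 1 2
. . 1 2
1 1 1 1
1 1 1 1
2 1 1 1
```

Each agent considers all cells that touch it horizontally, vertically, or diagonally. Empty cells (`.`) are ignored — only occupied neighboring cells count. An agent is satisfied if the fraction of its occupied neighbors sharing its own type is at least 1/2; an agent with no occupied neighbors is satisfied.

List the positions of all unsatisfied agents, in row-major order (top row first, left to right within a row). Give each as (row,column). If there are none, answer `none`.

Row 1: (1,1)2 1/2 satisfied · (1,2)2 3/4 satisfied · (1,3)2 3/4 satisfied · (1,4)2 2/2 satisfied
Row 2: (2,2)1 2/6 not · (2,3)2 4/6 satisfied
Row 3: (3,1)1 1/1 satisfied · (3,3)1 2/5 not · (3,4)2 2/4 satisfied
Row 4: (4,3)1 4/6 satisfied · (4,4)2 1/5 not
Row 5: (5,1)1 3/3 satisfied · (5,2)1 6/6 satisfied · (5,3)1 6/7 satisfied · (5,4)1 4/5 satisfied
Row 6: (6,1)1 4/5 satisfied · (6,2)1 7/8 satisfied · (6,3)1 8/8 satisfied · (6,4)1 5/5 satisfied
Row 7: (7,1)2 0/3 not · (7,2)1 4/5 satisfied · (7,3)1 5/5 satisfied · (7,4)1 3/3 satisfied

(2,2), (3,3), (4,4), (7,1)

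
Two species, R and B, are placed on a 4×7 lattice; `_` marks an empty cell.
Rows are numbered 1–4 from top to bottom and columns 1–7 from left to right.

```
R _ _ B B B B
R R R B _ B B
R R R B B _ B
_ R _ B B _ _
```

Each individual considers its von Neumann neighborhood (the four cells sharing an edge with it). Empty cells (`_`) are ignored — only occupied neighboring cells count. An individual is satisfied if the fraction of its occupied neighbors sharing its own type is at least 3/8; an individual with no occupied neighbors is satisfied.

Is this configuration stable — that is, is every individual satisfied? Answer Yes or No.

Yes

(1,1)R 1/1 satisfied
(1,4)B 2/2 satisfied
(1,5)B 2/2 satisfied
(1,6)B 3/3 satisfied
(1,7)B 2/2 satisfied
(2,1)R 3/3 satisfied
(2,2)R 3/3 satisfied
(2,3)R 2/3 satisfied
(2,4)B 2/3 satisfied
(2,6)B 2/2 satisfied
(2,7)B 3/3 satisfied
(3,1)R 2/2 satisfied
(3,2)R 4/4 satisfied
(3,3)R 2/3 satisfied
(3,4)B 3/4 satisfied
(3,5)B 2/2 satisfied
(3,7)B 1/1 satisfied
(4,2)R 1/1 satisfied
(4,4)B 2/2 satisfied
(4,5)B 2/2 satisfied
All meet the threshold, so the configuration is stable.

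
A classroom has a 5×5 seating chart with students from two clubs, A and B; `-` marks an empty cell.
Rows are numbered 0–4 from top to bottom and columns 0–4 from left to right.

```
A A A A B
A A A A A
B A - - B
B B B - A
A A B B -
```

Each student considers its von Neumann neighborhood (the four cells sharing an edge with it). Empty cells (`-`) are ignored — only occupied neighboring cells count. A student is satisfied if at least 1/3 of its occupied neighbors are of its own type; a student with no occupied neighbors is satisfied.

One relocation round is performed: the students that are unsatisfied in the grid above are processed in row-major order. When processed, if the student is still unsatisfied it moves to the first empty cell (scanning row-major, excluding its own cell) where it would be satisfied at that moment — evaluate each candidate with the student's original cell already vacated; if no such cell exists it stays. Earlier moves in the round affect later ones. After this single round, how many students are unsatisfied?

Initially unsatisfied (in order): (0,4), (2,4), (3,4).
  (0,4) → (2,2).
  (2,4) → (2,3).
  (3,4): now satisfied by earlier moves; stays.
Resulting grid:
A A A A -
A A A A A
B A B B -
B B B - A
A A B B -
Unsatisfied now: (2,1).

1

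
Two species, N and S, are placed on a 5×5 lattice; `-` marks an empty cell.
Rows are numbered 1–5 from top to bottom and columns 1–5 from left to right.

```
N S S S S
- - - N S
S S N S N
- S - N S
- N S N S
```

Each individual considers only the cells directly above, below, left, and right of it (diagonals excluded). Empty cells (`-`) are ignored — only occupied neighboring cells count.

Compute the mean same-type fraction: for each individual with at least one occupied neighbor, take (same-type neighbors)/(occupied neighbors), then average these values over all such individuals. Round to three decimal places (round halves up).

0.377

Row 1: (1,1)N 0/1 · (1,2)S 1/2 · (1,3)S 2/2 · (1,4)S 2/3 · (1,5)S 2/2
Row 2: (2,4)N 0/3 · (2,5)S 1/3
Row 3: (3,1)S 1/1 · (3,2)S 2/3 · (3,3)N 0/2 · (3,4)S 0/4 · (3,5)N 0/3
Row 4: (4,2)S 1/2 · (4,4)N 1/3 · (4,5)S 1/3
Row 5: (5,2)N 0/2 · (5,3)S 0/2 · (5,4)N 1/3 · (5,5)S 1/2
Sum over 19 individuals: 0/1 + 1/2 + 2/2 + 2/3 + 2/2 + 0/3 + 1/3 + 1/1 + 2/3 + 0/2 + 0/4 + 0/3 + 1/2 + 1/3 + 1/3 + 0/2 + 0/2 + 1/3 + 1/2 = 43/6; mean = 43/6 ÷ 19 = 43/114 = 0.377192… → 0.377.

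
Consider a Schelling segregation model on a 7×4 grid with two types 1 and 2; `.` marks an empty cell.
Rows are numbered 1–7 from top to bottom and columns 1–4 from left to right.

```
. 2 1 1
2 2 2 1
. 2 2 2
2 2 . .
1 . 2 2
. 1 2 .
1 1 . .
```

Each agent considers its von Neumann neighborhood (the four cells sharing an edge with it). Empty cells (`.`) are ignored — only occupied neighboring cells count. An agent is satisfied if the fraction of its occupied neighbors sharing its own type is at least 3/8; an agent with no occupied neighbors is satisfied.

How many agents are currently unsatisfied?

3

Row 1: (1,2)2 1/2 satisfied · (1,3)1 1/3 not · (1,4)1 2/2 satisfied
Row 2: (2,1)2 1/1 satisfied · (2,2)2 4/4 satisfied · (2,3)2 2/4 satisfied · (2,4)1 1/3 not
Row 3: (3,2)2 3/3 satisfied · (3,3)2 3/3 satisfied · (3,4)2 1/2 satisfied
Row 4: (4,1)2 1/2 satisfied · (4,2)2 2/2 satisfied
Row 5: (5,1)1 0/1 not · (5,3)2 2/2 satisfied · (5,4)2 1/1 satisfied
Row 6: (6,2)1 1/2 satisfied · (6,3)2 1/2 satisfied
Row 7: (7,1)1 1/1 satisfied · (7,2)1 2/2 satisfied
Unsatisfied: (1,3), (2,4), (5,1) — 3 in total.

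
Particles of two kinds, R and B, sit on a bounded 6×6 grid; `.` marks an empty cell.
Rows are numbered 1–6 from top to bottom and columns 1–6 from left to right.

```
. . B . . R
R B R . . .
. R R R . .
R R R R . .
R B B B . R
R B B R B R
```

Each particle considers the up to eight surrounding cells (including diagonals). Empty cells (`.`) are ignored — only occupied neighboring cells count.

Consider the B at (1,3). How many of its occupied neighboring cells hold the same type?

1

Occupied neighbors of (1,3): (2,2)=B, (2,3)=R.
Same type (B): 1 of 2.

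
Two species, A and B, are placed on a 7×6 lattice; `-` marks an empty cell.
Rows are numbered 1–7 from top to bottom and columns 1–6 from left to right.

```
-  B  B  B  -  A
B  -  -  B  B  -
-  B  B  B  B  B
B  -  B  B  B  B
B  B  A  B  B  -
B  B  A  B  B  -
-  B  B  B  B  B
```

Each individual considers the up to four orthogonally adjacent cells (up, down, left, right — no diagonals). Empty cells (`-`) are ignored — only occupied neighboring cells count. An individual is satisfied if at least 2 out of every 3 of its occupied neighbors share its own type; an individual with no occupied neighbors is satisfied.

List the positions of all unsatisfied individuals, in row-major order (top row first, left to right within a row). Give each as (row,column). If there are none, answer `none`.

Row 1: (1,2)B 1/1 satisfied · (1,3)B 2/2 satisfied · (1,4)B 2/2 satisfied · (1,6)A 0/0 satisfied
Row 2: (2,1)B 0/0 satisfied · (2,4)B 3/3 satisfied · (2,5)B 2/2 satisfied
Row 3: (3,2)B 1/1 satisfied · (3,3)B 3/3 satisfied · (3,4)B 4/4 satisfied · (3,5)B 4/4 satisfied · (3,6)B 2/2 satisfied
Row 4: (4,1)B 1/1 satisfied · (4,3)B 2/3 satisfied · (4,4)B 4/4 satisfied · (4,5)B 4/4 satisfied · (4,6)B 2/2 satisfied
Row 5: (5,1)B 3/3 satisfied · (5,2)B 2/3 satisfied · (5,3)A 1/4 not · (5,4)B 3/4 satisfied · (5,5)B 3/3 satisfied
Row 6: (6,1)B 2/2 satisfied · (6,2)B 3/4 satisfied · (6,3)A 1/4 not · (6,4)B 3/4 satisfied · (6,5)B 3/3 satisfied
Row 7: (7,2)B 2/2 satisfied · (7,3)B 2/3 satisfied · (7,4)B 3/3 satisfied · (7,5)B 3/3 satisfied · (7,6)B 1/1 satisfied

(5,3), (6,3)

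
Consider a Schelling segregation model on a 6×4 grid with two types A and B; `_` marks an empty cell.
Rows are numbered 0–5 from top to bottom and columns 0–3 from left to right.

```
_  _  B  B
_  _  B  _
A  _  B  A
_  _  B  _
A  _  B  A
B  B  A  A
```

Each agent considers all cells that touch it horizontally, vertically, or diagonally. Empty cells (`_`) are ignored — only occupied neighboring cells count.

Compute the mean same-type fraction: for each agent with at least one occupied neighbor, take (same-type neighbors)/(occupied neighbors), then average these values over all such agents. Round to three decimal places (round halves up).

(0,2)B 2/2
(0,3)B 2/2
(1,2)B 3/4
(2,0)A — no occupied neighbors
(2,2)B 2/3
(2,3)A 0/3
(3,2)B 2/4
(4,0)A 0/2
(4,2)B 2/5
(4,3)A 2/4
(5,0)B 1/2
(5,1)B 2/4
(5,2)A 2/4
(5,3)A 2/3
Sum over 13 agents: 2/2 + 2/2 + 3/4 + 2/3 + 0/3 + 2/4 + 0/2 + 2/5 + 2/4 + 1/2 + 2/4 + 2/4 + 2/3 = 419/60; mean = 419/60 ÷ 13 = 419/780 = 0.537179… → 0.537.

0.537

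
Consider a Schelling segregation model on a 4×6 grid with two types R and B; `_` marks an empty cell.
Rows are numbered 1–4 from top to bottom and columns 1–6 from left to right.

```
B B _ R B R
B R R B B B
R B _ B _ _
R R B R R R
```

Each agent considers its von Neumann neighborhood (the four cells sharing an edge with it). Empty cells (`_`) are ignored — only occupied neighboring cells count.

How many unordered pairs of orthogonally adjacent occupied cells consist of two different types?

Scan each occupied cell's neighbors to the right and below so each pair is counted once.
From row 1: 5 unlike of 8 pairs (running 5/8).
From row 2: 4 unlike of 8 pairs (running 9/16).
From row 3: 3 unlike of 4 pairs (running 12/20).
From row 4: 2 unlike of 5 pairs (running 14/25).
Total adjacent occupied pairs: 25; unlike-type pairs: 14.

14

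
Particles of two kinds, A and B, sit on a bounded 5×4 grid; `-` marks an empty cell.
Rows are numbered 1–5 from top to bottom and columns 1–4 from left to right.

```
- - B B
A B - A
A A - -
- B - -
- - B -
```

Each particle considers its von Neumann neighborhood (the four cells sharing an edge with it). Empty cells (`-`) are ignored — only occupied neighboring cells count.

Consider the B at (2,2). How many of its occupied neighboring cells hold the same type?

0

Occupied neighbors of (2,2): (3,2)=A, (2,1)=A.
Same type (B): 0 of 2.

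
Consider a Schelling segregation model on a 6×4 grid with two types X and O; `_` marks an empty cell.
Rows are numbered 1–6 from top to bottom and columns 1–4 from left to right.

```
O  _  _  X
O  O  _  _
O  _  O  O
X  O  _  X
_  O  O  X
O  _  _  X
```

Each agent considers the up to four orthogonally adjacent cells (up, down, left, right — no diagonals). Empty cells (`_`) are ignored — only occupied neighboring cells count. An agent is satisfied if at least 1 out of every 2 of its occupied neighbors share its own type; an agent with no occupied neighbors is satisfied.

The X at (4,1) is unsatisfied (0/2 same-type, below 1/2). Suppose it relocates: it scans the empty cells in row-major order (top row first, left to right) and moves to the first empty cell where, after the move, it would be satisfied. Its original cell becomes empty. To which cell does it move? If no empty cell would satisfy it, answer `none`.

(1,3)

Vacating (4,1). Empty cells in order:
  (1,2): 0/2 same-type → still unsatisfied.
  (1,3): 1/1 same-type → satisfied — stop here.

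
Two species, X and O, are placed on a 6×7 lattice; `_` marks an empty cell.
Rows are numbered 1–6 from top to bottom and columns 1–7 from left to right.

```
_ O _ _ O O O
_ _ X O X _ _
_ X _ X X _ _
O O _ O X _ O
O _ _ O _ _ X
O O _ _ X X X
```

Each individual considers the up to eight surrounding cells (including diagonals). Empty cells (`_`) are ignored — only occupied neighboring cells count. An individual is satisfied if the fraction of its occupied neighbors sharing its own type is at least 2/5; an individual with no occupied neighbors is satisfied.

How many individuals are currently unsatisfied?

6

Row 1: (1,2)O 0/1 ✗ · (1,5)O 2/3 ✓ · (1,6)O 2/3 ✓ · (1,7)O 1/1 ✓
Row 2: (2,3)X 2/4 ✓ · (2,4)O 1/5 ✗ · (2,5)X 2/5 ✓
Row 3: (3,2)X 1/3 ✗ · (3,4)X 4/6 ✓ · (3,5)X 3/5 ✓
Row 4: (4,1)O 2/3 ✓ · (4,2)O 2/3 ✓ · (4,4)O 1/4 ✗ · (4,5)X 2/4 ✓ · (4,7)O 0/1 ✗
Row 5: (5,1)O 4/4 ✓ · (5,4)O 1/3 ✗ · (5,7)X 2/3 ✓
Row 6: (6,1)O 2/2 ✓ · (6,2)O 2/2 ✓ · (6,5)X 1/2 ✓ · (6,6)X 3/3 ✓ · (6,7)X 2/2 ✓
Unsatisfied: (1,2), (2,4), (3,2), (4,4), (4,7), (5,4) — 6 in total.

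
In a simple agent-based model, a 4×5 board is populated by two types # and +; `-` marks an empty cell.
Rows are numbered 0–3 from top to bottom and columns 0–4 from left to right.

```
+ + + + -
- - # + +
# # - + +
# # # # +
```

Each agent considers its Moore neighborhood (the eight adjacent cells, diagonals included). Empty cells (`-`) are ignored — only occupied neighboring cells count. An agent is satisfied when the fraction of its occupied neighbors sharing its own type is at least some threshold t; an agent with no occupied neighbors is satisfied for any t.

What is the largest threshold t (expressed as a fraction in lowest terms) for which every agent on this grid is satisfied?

1/6

(0,0)+ 1/1
(0,1)+ 2/3
(0,2)+ 3/4
(0,3)+ 3/4
(1,2)# 1/6
(1,3)+ 5/6
(1,4)+ 4/4
(2,0)# 3/3
(2,1)# 5/5
(2,3)+ 4/7
(2,4)+ 4/5
(3,0)# 3/3
(3,1)# 4/4
(3,2)# 3/4
(3,3)# 1/4
(3,4)+ 2/3
The smallest same-type fraction is 1/6 at (1,2), which reduces to 1/6. Any threshold above that leaves this agent unsatisfied.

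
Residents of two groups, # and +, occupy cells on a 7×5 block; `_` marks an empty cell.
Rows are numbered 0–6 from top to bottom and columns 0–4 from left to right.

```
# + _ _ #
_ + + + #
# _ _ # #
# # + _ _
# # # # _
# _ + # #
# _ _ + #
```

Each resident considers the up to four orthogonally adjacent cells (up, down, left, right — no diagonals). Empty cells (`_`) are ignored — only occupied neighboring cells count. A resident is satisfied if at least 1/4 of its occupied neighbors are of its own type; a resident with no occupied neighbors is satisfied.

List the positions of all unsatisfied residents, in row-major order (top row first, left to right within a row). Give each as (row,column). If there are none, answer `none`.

Row 0: (0,0)# 0/1 unhappy · (0,1)+ 1/2 ok · (0,4)# 1/1 ok
Row 1: (1,1)+ 2/2 ok · (1,2)+ 2/2 ok · (1,3)+ 1/3 ok · (1,4)# 2/3 ok
Row 2: (2,0)# 1/1 ok · (2,3)# 1/2 ok · (2,4)# 2/2 ok
Row 3: (3,0)# 3/3 ok · (3,1)# 2/3 ok · (3,2)+ 0/2 unhappy
Row 4: (4,0)# 3/3 ok · (4,1)# 3/3 ok · (4,2)# 2/4 ok · (4,3)# 2/2 ok
Row 5: (5,0)# 2/2 ok · (5,2)+ 0/2 unhappy · (5,3)# 2/4 ok · (5,4)# 2/2 ok
Row 6: (6,0)# 1/1 ok · (6,3)+ 0/2 unhappy · (6,4)# 1/2 ok

(0,0), (3,2), (5,2), (6,3)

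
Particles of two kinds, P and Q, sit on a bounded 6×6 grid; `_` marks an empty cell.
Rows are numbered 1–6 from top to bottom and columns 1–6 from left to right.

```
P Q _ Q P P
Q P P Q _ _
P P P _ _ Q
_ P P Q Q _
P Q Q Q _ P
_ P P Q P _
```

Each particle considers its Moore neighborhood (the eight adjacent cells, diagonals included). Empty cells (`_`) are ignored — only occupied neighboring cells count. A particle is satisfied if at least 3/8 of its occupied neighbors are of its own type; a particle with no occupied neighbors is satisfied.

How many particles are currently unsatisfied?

(1,1)P 1/3 not
(1,2)Q 1/4 not
(1,4)Q 1/3 not
(1,5)P 1/3 not
(1,6)P 1/1 satisfied
(2,1)Q 1/5 not
(2,2)P 5/7 satisfied
(2,3)P 3/6 satisfied
(2,4)Q 1/4 not
(3,1)P 3/4 satisfied
(3,2)P 6/7 satisfied
(3,3)P 5/7 satisfied
(3,6)Q 1/1 satisfied
(4,2)P 5/7 satisfied
(4,3)P 3/7 satisfied
(4,4)Q 3/5 satisfied
(4,5)Q 3/4 satisfied
(5,1)P 2/3 satisfied
(5,2)Q 1/6 not
(5,3)Q 4/8 satisfied
(5,4)Q 4/7 satisfied
(5,6)P 1/2 satisfied
(6,2)P 2/4 satisfied
(6,3)P 1/5 not
(6,4)Q 2/4 satisfied
(6,5)P 1/3 not
Unsatisfied: (1,1), (1,2), (1,4), (1,5), (2,1), (2,4), (5,2), (6,3), (6,5) — 9 in total.

9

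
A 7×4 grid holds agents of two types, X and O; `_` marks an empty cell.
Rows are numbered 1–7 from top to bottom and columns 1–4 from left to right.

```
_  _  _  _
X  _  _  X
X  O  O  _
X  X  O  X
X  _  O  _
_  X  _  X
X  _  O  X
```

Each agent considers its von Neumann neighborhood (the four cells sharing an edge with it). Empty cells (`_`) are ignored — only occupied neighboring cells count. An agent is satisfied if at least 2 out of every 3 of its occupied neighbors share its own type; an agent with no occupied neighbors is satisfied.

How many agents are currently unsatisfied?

Row 2: (2,1)X 1/1 satisfied · (2,4)X 0/0 satisfied
Row 3: (3,1)X 2/3 satisfied · (3,2)O 1/3 not · (3,3)O 2/2 satisfied
Row 4: (4,1)X 3/3 satisfied · (4,2)X 1/3 not · (4,3)O 2/4 not · (4,4)X 0/1 not
Row 5: (5,1)X 1/1 satisfied · (5,3)O 1/1 satisfied
Row 6: (6,2)X 0/0 satisfied · (6,4)X 1/1 satisfied
Row 7: (7,1)X 0/0 satisfied · (7,3)O 0/1 not · (7,4)X 1/2 not
Unsatisfied: (3,2), (4,2), (4,3), (4,4), (7,3), (7,4) — 6 in total.

6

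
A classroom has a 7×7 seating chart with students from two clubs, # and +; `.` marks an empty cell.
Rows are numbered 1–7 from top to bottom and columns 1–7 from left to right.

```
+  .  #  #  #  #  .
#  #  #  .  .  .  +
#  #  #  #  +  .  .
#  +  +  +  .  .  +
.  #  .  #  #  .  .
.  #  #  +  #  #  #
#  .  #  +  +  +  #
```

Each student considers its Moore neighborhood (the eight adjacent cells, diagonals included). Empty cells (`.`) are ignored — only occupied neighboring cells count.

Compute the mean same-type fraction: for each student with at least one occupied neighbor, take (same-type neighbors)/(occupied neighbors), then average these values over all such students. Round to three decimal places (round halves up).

0.589

Row 1: (1,1)+ 0/2 · (1,3)# 3/3 · (1,4)# 3/3 · (1,5)# 2/2 · (1,6)# 1/2
Row 2: (2,1)# 3/4 · (2,2)# 6/7 · (2,3)# 6/6 · (2,7)+ 0/1
Row 3: (3,1)# 4/5 · (3,2)# 6/8 · (3,3)# 4/7 · (3,4)# 2/5 · (3,5)+ 1/2
Row 4: (4,1)# 3/4 · (4,2)+ 1/6 · (4,3)+ 2/7 · (4,4)+ 2/6 · (4,7)+ — no occupied neighbors
Row 5: (5,2)# 3/5 · (5,4)# 3/6 · (5,5)# 3/5
Row 6: (6,2)# 4/4 · (6,3)# 4/6 · (6,4)+ 2/7 · (6,5)# 3/7 · (6,6)# 4/6 · (6,7)# 2/3
Row 7: (7,1)# 1/1 · (7,3)# 2/4 · (7,4)+ 2/5 · (7,5)+ 3/5 · (7,6)+ 1/5 · (7,7)# 2/3
Sum over 33 students: 0/2 + 3/3 + 3/3 + 2/2 + 1/2 + 3/4 + 6/7 + 6/6 + 0/1 + 4/5 + 6/8 + 4/7 + 2/5 + 1/2 + 3/4 + 1/6 + 2/7 + 2/6 + 3/5 + 3/6 + 3/5 + 4/4 + 4/6 + 2/7 + 3/7 + 4/6 + 2/3 + 1/1 + 2/4 + 2/5 + 3/5 + 1/5 + 2/3 = 8167/420; mean = 8167/420 ÷ 33 = 8167/13860 = 0.589249… → 0.589.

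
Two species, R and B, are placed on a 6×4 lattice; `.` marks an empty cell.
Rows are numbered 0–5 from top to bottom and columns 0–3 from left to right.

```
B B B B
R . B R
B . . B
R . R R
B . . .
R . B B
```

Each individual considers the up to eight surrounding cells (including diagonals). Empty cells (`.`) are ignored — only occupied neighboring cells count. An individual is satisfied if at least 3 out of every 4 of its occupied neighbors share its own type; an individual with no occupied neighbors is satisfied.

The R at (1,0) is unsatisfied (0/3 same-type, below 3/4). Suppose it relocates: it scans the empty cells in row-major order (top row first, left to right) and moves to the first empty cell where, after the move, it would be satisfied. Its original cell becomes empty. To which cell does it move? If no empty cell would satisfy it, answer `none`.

none

Vacating (1,0). Empty cells in order:
  (1,1): 0/5 same-type → still unsatisfied.
  (2,1): 2/4 same-type → still unsatisfied.
  (2,2): 3/5 same-type → still unsatisfied.
  (3,1): 2/4 same-type → still unsatisfied.
  (4,1): 3/5 same-type → still unsatisfied.
  (4,2): 2/4 same-type → still unsatisfied.
  (4,3): 2/4 same-type → still unsatisfied.
  (5,1): 1/3 same-type → still unsatisfied.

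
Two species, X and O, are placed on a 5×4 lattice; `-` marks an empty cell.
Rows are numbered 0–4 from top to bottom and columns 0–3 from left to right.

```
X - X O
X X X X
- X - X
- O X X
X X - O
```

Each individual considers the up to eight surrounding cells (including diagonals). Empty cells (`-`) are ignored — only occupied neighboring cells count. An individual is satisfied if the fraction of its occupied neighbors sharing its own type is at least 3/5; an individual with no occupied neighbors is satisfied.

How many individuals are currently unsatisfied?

4

Row 0: (0,0)X 2/2 ✓ · (0,2)X 3/4 ✓ · (0,3)O 0/3 ✗
Row 1: (1,0)X 3/3 ✓ · (1,1)X 5/5 ✓ · (1,2)X 5/6 ✓ · (1,3)X 3/4 ✓
Row 2: (2,1)X 4/5 ✓ · (2,3)X 4/4 ✓
Row 3: (3,1)O 0/4 ✗ · (3,2)X 4/6 ✓ · (3,3)X 2/3 ✓
Row 4: (4,0)X 1/2 ✗ · (4,1)X 2/3 ✓ · (4,3)O 0/2 ✗
Unsatisfied: (0,3), (3,1), (4,0), (4,3) — 4 in total.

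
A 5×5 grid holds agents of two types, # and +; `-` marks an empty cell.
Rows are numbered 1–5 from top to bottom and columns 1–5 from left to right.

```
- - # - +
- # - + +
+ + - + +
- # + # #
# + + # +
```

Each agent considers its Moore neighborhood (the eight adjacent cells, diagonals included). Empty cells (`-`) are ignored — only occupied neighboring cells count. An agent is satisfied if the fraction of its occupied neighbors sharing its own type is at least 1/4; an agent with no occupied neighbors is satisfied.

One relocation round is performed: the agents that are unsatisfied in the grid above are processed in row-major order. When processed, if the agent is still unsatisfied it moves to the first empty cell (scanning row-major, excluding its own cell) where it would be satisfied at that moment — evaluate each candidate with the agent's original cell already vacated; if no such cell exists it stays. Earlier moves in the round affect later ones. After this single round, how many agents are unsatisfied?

1

Initially unsatisfied (in order): (4,2), (5,5).
  (4,2) → (1,1).
  (5,5) → (1,4).
Resulting grid:
# - # + +
- # - + +
+ + - + +
- - + # #
# + + # -
Unsatisfied now: (5,1).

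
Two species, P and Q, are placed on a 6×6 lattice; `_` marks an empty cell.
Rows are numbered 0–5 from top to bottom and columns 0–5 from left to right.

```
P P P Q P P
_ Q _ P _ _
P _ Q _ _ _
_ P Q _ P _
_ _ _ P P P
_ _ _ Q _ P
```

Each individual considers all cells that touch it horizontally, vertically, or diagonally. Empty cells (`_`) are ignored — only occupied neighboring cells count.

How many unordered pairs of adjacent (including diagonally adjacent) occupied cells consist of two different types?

13

Scan each occupied cell's neighbors to the right and below (and the two forward diagonals) so each pair is counted once.
From row 0: 6 unlike of 11 pairs (running 6/11).
From row 1: 2 unlike of 3 pairs (running 8/14).
From row 2: 1 unlike of 3 pairs (running 9/17).
From row 3: 2 unlike of 5 pairs (running 11/22).
From row 4: 2 unlike of 6 pairs (running 13/28).
Total adjacent occupied pairs: 28; unlike-type pairs: 13.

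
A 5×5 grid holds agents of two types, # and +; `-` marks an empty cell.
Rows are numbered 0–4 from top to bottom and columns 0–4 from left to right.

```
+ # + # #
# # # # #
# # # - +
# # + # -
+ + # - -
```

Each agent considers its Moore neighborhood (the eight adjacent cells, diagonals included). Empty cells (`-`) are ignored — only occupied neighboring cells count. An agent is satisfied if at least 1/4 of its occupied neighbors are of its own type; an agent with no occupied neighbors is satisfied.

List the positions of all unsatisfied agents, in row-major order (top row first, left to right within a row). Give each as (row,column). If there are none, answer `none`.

(0,0), (0,2), (2,4), (3,2)

(0,0)+ 0/3 not
(0,1)# 3/5 satisfied
(0,2)+ 0/5 not
(0,3)# 4/5 satisfied
(0,4)# 3/3 satisfied
(1,0)# 4/5 satisfied
(1,1)# 6/8 satisfied
(1,2)# 6/7 satisfied
(1,3)# 5/7 satisfied
(1,4)# 3/4 satisfied
(2,0)# 5/5 satisfied
(2,1)# 7/8 satisfied
(2,2)# 6/7 satisfied
(2,4)+ 0/3 not
(3,0)# 3/5 satisfied
(3,1)# 5/8 satisfied
(3,2)+ 1/6 not
(3,3)# 2/4 satisfied
(4,0)+ 1/3 satisfied
(4,1)+ 2/5 satisfied
(4,2)# 2/4 satisfied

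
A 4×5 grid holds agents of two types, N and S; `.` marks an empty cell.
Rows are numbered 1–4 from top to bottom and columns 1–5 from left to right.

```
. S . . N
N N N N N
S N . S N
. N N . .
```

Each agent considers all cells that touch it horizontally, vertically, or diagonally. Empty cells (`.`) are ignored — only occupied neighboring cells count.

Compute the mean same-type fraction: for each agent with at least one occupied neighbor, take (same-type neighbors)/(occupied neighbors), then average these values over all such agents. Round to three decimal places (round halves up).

0.545

Row 1: (1,2)S 0/3 · (1,5)N 2/2
Row 2: (2,1)N 2/4 · (2,2)N 3/5 · (2,3)N 3/5 · (2,4)N 4/5 · (2,5)N 3/4
Row 3: (3,1)S 0/4 · (3,2)N 5/6 · (3,4)S 0/5 · (3,5)N 2/3
Row 4: (4,2)N 2/3 · (4,3)N 2/3
Sum over 13 agents: 0/3 + 2/2 + 2/4 + 3/5 + 3/5 + 4/5 + 3/4 + 0/4 + 5/6 + 0/5 + 2/3 + 2/3 + 2/3 = 85/12; mean = 85/12 ÷ 13 = 85/156 = 0.544871… → 0.545.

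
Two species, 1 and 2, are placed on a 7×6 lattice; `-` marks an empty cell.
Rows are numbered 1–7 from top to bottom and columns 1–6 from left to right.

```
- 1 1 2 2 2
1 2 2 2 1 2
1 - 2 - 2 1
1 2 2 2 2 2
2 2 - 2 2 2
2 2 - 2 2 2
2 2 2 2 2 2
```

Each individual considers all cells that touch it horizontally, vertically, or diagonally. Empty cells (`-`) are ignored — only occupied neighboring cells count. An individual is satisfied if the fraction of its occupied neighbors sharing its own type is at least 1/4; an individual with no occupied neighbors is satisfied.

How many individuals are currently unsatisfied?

(1,2)1 2/4 ok
(1,3)1 1/5 unhappy
(1,4)2 3/5 ok
(1,5)2 4/5 ok
(1,6)2 2/3 ok
(2,1)1 2/3 ok
(2,2)2 2/6 ok
(2,3)2 4/6 ok
(2,4)2 5/7 ok
(2,5)1 1/7 unhappy
(2,6)2 3/5 ok
(3,1)1 2/4 ok
(3,3)2 6/6 ok
(3,5)2 5/7 ok
(3,6)1 1/5 unhappy
(4,1)1 1/4 ok
(4,2)2 4/6 ok
(4,3)2 5/5 ok
(4,4)2 6/6 ok
(4,5)2 6/7 ok
(4,6)2 4/5 ok
(5,1)2 4/5 ok
(5,2)2 5/6 ok
(5,4)2 6/6 ok
(5,5)2 8/8 ok
(5,6)2 5/5 ok
(6,1)2 5/5 ok
(6,2)2 6/6 ok
(6,4)2 6/6 ok
(6,5)2 8/8 ok
(6,6)2 5/5 ok
(7,1)2 3/3 ok
(7,2)2 4/4 ok
(7,3)2 4/4 ok
(7,4)2 4/4 ok
(7,5)2 5/5 ok
(7,6)2 3/3 ok
Unsatisfied: (1,3), (2,5), (3,6) — 3 in total.

3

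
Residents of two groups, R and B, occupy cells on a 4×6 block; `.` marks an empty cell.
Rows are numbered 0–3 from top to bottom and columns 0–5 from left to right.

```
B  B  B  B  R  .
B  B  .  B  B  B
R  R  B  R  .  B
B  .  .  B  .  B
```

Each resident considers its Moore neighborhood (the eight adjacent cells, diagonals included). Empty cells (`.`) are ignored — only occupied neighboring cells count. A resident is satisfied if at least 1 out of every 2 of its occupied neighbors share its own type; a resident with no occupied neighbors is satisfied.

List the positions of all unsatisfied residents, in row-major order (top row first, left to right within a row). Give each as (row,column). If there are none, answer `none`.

(0,4), (2,0), (2,1), (2,3), (3,0)

(0,0)B 3/3 ok
(0,1)B 4/4 ok
(0,2)B 4/4 ok
(0,3)B 3/4 ok
(0,4)R 0/4 unhappy
(1,0)B 3/5 ok
(1,1)B 5/7 ok
(1,3)B 4/6 ok
(1,4)B 4/6 ok
(1,5)B 2/3 ok
(2,0)R 1/4 unhappy
(2,1)R 1/5 unhappy
(2,2)B 3/5 ok
(2,3)R 0/4 unhappy
(2,5)B 3/3 ok
(3,0)B 0/2 unhappy
(3,3)B 1/2 ok
(3,5)B 1/1 ok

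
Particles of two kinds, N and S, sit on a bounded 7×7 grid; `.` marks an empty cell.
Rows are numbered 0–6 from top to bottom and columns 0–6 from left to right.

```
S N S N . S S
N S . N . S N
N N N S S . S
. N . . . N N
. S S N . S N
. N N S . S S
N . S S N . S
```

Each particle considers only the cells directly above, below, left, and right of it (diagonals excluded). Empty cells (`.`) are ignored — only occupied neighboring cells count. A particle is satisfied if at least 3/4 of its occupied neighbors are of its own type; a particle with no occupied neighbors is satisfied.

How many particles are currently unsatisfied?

28

(0,0)S 0/2 unhappy
(0,1)N 0/3 unhappy
(0,2)S 0/2 unhappy
(0,3)N 1/2 unhappy
(0,5)S 2/2 ok
(0,6)S 1/2 unhappy
(1,0)N 1/3 unhappy
(1,1)S 0/3 unhappy
(1,3)N 1/2 unhappy
(1,5)S 1/2 unhappy
(1,6)N 0/3 unhappy
(2,0)N 2/2 ok
(2,1)N 3/4 ok
(2,2)N 1/2 unhappy
(2,3)S 1/3 unhappy
(2,4)S 1/1 ok
(2,6)S 0/2 unhappy
(3,1)N 1/2 unhappy
(3,5)N 1/2 unhappy
(3,6)N 2/3 unhappy
(4,1)S 1/3 unhappy
(4,2)S 1/3 unhappy
(4,3)N 0/2 unhappy
(4,5)S 1/3 unhappy
(4,6)N 1/3 unhappy
(5,1)N 1/2 unhappy
(5,2)N 1/4 unhappy
(5,3)S 1/3 unhappy
(5,5)S 2/2 ok
(5,6)S 2/3 unhappy
(6,0)N 0/0 ok
(6,2)S 1/2 unhappy
(6,3)S 2/3 unhappy
(6,4)N 0/1 unhappy
(6,6)S 1/1 ok
Unsatisfied: (0,0), (0,1), (0,2), (0,3), (0,6), (1,0), (1,1), (1,3), (1,5), (1,6), (2,2), (2,3), (2,6), (3,1), (3,5), (3,6), (4,1), (4,2), (4,3), (4,5), (4,6), (5,1), (5,2), (5,3), (5,6), (6,2), (6,3), (6,4) — 28 in total.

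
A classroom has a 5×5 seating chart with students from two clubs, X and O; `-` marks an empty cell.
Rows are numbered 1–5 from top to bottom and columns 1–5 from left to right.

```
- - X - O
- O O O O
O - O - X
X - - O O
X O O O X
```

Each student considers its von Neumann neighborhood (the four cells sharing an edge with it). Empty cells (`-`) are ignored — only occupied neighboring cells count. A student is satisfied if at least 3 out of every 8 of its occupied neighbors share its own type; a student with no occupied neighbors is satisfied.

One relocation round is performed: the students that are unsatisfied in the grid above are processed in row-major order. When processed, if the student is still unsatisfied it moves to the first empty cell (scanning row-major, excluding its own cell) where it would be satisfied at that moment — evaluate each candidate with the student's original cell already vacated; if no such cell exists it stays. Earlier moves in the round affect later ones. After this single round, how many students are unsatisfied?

0

Initially unsatisfied (in order): (1,3), (3,1), (3,5), (4,5), (5,5).
  (1,3) → (1,1).
  (3,1) → (1,2).
  (3,5) → (2,1).
  (4,5): now satisfied by earlier moves; stays.
  (5,5) → (3,1).
Resulting grid:
X O - - O
X O O O O
X - O - -
X - - O O
X O O O -
All satisfied now.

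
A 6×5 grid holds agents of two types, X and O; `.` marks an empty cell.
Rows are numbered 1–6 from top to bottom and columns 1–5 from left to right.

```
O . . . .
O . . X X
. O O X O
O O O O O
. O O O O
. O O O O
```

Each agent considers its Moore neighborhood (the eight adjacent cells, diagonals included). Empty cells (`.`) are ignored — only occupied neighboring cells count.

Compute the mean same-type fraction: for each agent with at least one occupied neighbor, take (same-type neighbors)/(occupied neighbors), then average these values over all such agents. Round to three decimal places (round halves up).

(1,1)O 1/1
(2,1)O 2/2
(2,4)X 2/4
(2,5)X 2/3
(3,2)O 5/5
(3,3)O 4/6
(3,4)X 2/7
(3,5)O 2/5
(4,1)O 3/3
(4,2)O 6/6
(4,3)O 7/8
(4,4)O 7/8
(4,5)O 4/5
(5,2)O 6/6
(5,3)O 8/8
(5,4)O 8/8
(5,5)O 5/5
(6,2)O 3/3
(6,3)O 5/5
(6,4)O 5/5
(6,5)O 3/3
Sum over 21 agents: 1/1 + 2/2 + 2/4 + 2/3 + 5/5 + 4/6 + 2/7 + 2/5 + 3/3 + 6/6 + 7/8 + 7/8 + 4/5 + 6/6 + 8/8 + 8/8 + 5/5 + 3/3 + 5/5 + 5/5 + 3/3 = 7589/420; mean = 7589/420 ÷ 21 = 7589/8820 = 0.860430… → 0.860.

0.860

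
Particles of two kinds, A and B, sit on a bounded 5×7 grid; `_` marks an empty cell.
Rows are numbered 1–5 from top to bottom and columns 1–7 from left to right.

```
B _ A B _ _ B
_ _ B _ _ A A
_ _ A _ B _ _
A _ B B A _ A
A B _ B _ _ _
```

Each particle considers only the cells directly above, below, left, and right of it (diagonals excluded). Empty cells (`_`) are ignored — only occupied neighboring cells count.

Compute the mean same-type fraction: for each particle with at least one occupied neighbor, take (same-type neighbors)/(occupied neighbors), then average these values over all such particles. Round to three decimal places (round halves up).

Row 1: (1,1)B — no occupied neighbors · (1,3)A 0/2 · (1,4)B 0/1 · (1,7)B 0/1
Row 2: (2,3)B 0/2 · (2,6)A 1/1 · (2,7)A 1/2
Row 3: (3,3)A 0/2 · (3,5)B 0/1
Row 4: (4,1)A 1/1 · (4,3)B 1/2 · (4,4)B 2/3 · (4,5)A 0/2 · (4,7)A — no occupied neighbors
Row 5: (5,1)A 1/2 · (5,2)B 0/1 · (5,4)B 1/1
Sum over 15 particles: 0/2 + 0/1 + 0/1 + 0/2 + 1/1 + 1/2 + 0/2 + 0/1 + 1/1 + 1/2 + 2/3 + 0/2 + 1/2 + 0/1 + 1/1 = 31/6; mean = 31/6 ÷ 15 = 31/90 = 0.344444… → 0.344.

0.344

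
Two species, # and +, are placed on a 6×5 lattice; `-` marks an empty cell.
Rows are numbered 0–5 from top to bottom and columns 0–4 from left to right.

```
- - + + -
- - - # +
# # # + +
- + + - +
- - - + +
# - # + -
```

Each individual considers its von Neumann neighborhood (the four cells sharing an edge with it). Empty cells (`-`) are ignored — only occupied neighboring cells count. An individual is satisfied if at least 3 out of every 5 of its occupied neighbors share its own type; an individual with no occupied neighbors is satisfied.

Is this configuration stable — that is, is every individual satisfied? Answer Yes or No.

Row 0: (0,2)+ 1/1 ✓ · (0,3)+ 1/2 ✗
Row 1: (1,3)# 0/3 ✗ · (1,4)+ 1/2 ✗
Row 2: (2,0)# 1/1 ✓ · (2,1)# 2/3 ✓ · (2,2)# 1/3 ✗ · (2,3)+ 1/3 ✗ · (2,4)+ 3/3 ✓
Row 3: (3,1)+ 1/2 ✗ · (3,2)+ 1/2 ✗ · (3,4)+ 2/2 ✓
Row 4: (4,3)+ 2/2 ✓ · (4,4)+ 2/2 ✓
Row 5: (5,0)# 0/0 ✓ · (5,2)# 0/1 ✗ · (5,3)+ 1/2 ✗
For instance (0,3) has only 1/2 same-type neighbors, below 3/5.

No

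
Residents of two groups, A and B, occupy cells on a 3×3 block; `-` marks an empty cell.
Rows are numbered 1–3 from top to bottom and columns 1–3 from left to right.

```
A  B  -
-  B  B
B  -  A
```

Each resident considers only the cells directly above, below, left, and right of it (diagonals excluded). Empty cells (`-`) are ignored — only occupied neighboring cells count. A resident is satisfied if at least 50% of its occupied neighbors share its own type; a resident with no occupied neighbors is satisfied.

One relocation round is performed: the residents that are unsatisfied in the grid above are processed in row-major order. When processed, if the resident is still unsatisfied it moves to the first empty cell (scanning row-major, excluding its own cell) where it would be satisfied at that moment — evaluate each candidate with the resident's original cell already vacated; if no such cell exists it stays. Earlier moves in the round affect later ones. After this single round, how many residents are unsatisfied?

2

Initially unsatisfied (in order): (1,1), (3,3).
  (1,1): no empty cell satisfies it; stays.
  (3,3): no empty cell satisfies it; stays.
Resulting grid:
A B -
- B B
B - A
Unsatisfied now: (1,1), (3,3).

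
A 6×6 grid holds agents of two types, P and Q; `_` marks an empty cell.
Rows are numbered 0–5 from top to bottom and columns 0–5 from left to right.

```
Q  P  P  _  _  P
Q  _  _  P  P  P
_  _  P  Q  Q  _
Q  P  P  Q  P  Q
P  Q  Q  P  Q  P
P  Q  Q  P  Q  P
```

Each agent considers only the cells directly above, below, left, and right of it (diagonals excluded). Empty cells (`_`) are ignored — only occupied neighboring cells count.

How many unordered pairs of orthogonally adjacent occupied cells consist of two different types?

23

Scan each occupied cell's neighbors to the right and below so each pair is counted once.
Row 0: Q(0,0)–P(0,1)≠ Q(0,0)–Q(1,0)= P(0,1)–P(0,2)= P(0,5)–P(1,5)=  → 1/4 unlike.
Row 1: P(1,3)–P(1,4)= P(1,3)–Q(2,3)≠ P(1,4)–P(1,5)= P(1,4)–Q(2,4)≠  → 2/4 unlike.
Row 2: P(2,2)–Q(2,3)≠ P(2,2)–P(3,2)= Q(2,3)–Q(2,4)= Q(2,3)–Q(3,3)= Q(2,4)–P(3,4)≠  → 2/5 unlike.
Row 3: Q(3,0)–P(3,1)≠ Q(3,0)–P(4,0)≠ P(3,1)–P(3,2)= P(3,1)–Q(4,1)≠ P(3,2)–Q(3,3)≠ P(3,2)–Q(4,2)≠ Q(3,3)–P(3,4)≠ Q(3,3)–P(4,3)≠ P(3,4)–Q(3,5)≠ P(3,4)–Q(4,4)≠ Q(3,5)–P(4,5)≠  → 10/11 unlike.
Row 4: P(4,0)–Q(4,1)≠ P(4,0)–P(5,0)= Q(4,1)–Q(4,2)= Q(4,1)–Q(5,1)= Q(4,2)–P(4,3)≠ Q(4,2)–Q(5,2)= P(4,3)–Q(4,4)≠ P(4,3)–P(5,3)= Q(4,4)–P(4,5)≠ Q(4,4)–Q(5,4)= P(4,5)–P(5,5)=  → 4/11 unlike.
Row 5: P(5,0)–Q(5,1)≠ Q(5,1)–Q(5,2)= Q(5,2)–P(5,3)≠ P(5,3)–Q(5,4)≠ Q(5,4)–P(5,5)≠  → 4/5 unlike.
Total adjacent occupied pairs: 40; unlike-type pairs: 23.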